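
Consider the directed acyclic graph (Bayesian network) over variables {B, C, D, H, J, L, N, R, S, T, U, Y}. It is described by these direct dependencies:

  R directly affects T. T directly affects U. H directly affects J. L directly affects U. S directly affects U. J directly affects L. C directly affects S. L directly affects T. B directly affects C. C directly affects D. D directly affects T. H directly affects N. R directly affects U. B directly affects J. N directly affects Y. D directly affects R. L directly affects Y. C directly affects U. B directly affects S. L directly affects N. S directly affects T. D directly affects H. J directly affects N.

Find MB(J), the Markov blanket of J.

Recall MB(v) = parents ∪ children ∪ spouses, where spouses are the other parents of v's children.
Parents of J: B, H.
J's children: L, N.
Other parents of J's children:
  L: —
  N: H, L
So the Markov blanket of J is {B, H, L, N}.

{B, H, L, N}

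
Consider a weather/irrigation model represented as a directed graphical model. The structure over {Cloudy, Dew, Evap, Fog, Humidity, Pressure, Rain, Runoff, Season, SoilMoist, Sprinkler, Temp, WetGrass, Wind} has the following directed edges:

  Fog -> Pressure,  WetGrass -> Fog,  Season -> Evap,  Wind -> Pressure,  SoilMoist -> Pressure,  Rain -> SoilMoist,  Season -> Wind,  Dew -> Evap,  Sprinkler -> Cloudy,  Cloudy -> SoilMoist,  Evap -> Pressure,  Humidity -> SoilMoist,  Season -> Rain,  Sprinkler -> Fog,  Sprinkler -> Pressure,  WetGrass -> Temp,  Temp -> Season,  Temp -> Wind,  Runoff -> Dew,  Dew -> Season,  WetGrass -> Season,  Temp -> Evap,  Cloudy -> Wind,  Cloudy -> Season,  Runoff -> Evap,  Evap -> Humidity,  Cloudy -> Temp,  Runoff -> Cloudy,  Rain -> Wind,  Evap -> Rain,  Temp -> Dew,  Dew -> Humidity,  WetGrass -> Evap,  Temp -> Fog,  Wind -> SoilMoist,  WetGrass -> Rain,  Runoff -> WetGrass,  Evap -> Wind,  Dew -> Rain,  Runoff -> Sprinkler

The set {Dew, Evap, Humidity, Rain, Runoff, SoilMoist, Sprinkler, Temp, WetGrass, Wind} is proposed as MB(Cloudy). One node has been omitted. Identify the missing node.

Recall MB(v) = parents ∪ children ∪ spouses, where spouses are the other parents of v's children.
Cloudy has children Season, SoilMoist, Temp, Wind.
Parents of Cloudy: Runoff, Sprinkler.
Other parents of Cloudy's children:
  parents(Temp) \ {Cloudy} = {WetGrass}.
  Season's other parents are Dew, Temp, WetGrass.
  Wind's other parents are Evap, Rain, Season, Temp.
  SoilMoist also has parents Humidity, Rain, Wind.
MB(Cloudy) = {Dew, Evap, Humidity, Rain, Runoff, Season, SoilMoist, Sprinkler, Temp, WetGrass, Wind}.
Comparing with the claimed set, Season is missing.

Season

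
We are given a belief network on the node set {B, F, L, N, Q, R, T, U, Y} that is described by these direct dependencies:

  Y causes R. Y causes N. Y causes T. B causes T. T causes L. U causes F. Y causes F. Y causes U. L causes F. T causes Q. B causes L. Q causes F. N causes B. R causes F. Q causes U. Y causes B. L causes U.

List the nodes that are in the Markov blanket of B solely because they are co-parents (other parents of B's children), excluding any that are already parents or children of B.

{}

Children of B: L, T.
  T also has parent Y.
  L's other parent is T.
Excluding nodes already adjacent to B (L, N, T, Y), the co-parent-only contribution is {}.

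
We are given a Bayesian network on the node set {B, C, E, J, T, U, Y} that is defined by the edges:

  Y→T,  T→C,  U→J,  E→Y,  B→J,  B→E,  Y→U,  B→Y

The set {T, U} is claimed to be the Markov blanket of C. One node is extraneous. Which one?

A node's Markov blanket = Pa ∪ Ch ∪ (parents of Ch other than the node itself).
Parents of C: T.
Ch(C) = {}.
With no children, C has no spouses; the co-parent set is empty.
MB(C) = {T}.
U is neither a parent, child, nor co-parent of C, so it does not belong.

U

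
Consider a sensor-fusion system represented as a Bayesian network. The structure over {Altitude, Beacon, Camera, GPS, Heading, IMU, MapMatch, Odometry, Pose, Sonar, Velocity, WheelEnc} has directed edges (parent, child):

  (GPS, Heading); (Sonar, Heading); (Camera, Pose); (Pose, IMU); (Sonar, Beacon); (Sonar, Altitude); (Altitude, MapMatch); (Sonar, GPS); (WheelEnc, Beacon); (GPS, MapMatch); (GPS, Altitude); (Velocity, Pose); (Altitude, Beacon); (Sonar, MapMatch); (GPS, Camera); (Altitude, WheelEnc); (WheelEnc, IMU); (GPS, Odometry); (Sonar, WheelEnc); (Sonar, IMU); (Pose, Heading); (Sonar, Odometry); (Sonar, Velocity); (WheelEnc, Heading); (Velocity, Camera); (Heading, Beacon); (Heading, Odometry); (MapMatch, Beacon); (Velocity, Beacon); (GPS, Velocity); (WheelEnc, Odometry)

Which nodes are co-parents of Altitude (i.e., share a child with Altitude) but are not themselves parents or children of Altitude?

{Heading, Velocity}

Children of Altitude: Beacon, MapMatch, WheelEnc.
  WheelEnc: Sonar
  MapMatch: GPS, Sonar
  Beacon: Heading, MapMatch, Sonar, Velocity, WheelEnc
Excluding nodes already adjacent to Altitude (Beacon, GPS, MapMatch, Sonar, WheelEnc), the co-parent-only contribution is {Heading, Velocity}.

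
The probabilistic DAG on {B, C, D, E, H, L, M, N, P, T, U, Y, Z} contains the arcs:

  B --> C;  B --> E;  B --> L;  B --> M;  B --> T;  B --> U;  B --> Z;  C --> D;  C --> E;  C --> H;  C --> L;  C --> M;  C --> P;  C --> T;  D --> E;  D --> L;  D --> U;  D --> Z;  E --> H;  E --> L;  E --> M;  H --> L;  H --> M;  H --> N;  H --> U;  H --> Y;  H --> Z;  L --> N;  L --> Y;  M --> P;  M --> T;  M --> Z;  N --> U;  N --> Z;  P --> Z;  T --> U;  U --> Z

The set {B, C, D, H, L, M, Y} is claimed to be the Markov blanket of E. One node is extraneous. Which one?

E has parents B, C, D.
E has children H, L, M.
Co-parents of E (other parents of its children):
  parents(H) \ {E} = {C}.
  parents(L) \ {E} = {B, C, D, H}.
  M's other parents are B, C, H.
MB(E) = {B, C, D, H, L, M}.
Y is neither a parent, child, nor co-parent of E, so it does not belong.

Y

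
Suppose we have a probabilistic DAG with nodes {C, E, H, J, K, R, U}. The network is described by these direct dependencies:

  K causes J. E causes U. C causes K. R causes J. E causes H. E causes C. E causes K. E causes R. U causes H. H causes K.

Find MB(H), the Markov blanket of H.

H's parents: E, U.
H has child K.
Co-parents of H (other parents of its children):
  K: C, E
Union: {E, U} ∪ {K} ∪ {C, E} = {C, E, K, U}.

{C, E, K, U}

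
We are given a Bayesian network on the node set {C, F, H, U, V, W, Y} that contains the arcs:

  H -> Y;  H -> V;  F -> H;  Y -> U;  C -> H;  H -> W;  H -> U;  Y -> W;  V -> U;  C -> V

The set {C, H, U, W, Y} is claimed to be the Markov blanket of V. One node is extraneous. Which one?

V has parents C, H.
Children of V: U.
For each child, the remaining parents (spouses of V):
  U: H, Y
MB(V) = {C, H, U, Y}.
W is neither a parent, child, nor co-parent of V, so it does not belong.

W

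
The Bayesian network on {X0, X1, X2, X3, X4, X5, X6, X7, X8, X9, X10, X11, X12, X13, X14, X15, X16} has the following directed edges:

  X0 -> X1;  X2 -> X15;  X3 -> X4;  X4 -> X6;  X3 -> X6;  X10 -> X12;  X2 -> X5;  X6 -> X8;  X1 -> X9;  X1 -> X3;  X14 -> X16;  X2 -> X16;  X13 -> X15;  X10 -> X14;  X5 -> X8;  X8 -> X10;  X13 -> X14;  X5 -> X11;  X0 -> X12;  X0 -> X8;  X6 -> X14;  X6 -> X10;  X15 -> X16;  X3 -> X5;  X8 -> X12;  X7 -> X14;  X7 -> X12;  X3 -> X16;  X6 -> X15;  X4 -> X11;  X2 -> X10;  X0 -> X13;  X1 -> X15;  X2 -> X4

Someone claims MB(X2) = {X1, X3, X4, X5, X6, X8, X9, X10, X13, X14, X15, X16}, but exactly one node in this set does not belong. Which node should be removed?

Recall MB(v) = parents ∪ children ∪ spouses, where spouses are the other parents of v's children.
X2 has children X4, X5, X10, X15, X16.
X2 has no parents.
Parents of each child, excluding X2:
  X4's other parent is X3.
  X5 also has parent X3.
  X10's other parents are X6, X8.
  X15 also has parents X1, X6, X13.
  X16 also has parents X3, X14, X15.
MB(X2) = {X1, X3, X4, X5, X6, X8, X10, X13, X14, X15, X16}.
X9 is neither a parent, child, nor co-parent of X2, so it does not belong.

X9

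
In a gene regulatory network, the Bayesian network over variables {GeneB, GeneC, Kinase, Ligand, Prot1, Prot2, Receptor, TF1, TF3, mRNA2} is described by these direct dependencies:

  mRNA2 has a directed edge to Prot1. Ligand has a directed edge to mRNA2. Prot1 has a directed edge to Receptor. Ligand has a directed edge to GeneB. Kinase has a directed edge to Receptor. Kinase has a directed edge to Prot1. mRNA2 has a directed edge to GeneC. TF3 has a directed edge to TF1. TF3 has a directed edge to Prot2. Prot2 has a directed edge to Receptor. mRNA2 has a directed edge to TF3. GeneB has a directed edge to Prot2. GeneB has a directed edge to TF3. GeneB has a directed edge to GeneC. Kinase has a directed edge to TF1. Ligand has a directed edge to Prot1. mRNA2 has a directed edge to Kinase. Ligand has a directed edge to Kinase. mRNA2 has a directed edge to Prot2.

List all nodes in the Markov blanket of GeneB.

{GeneC, Ligand, Prot2, TF3, mRNA2}

By definition, MB(GeneB) is built from GeneB's parents, GeneB's children, and the co-parents of GeneB.
GeneB has parent Ligand.
Children of GeneB: GeneC, Prot2, TF3.
Co-parents of GeneB (other parents of its children):
  GeneC: mRNA2
  TF3: mRNA2
  Prot2: TF3, mRNA2
MB(GeneB) = {GeneC, Ligand, Prot2, TF3, mRNA2}.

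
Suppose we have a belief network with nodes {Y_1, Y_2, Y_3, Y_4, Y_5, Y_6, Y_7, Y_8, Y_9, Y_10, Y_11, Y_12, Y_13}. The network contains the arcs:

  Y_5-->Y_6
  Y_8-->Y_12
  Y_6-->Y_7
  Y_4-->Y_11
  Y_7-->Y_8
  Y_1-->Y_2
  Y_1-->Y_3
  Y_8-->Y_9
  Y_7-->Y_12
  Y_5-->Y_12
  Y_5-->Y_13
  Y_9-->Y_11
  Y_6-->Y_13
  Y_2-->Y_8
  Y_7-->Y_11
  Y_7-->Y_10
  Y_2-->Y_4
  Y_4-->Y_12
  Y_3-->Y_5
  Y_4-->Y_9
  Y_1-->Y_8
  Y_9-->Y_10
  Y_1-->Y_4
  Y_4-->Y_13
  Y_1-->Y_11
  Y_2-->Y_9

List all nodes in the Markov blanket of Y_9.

Y_9 has parents Y_2, Y_4, Y_8.
Y_9 has children Y_10, Y_11.
For each child, the remaining parents (spouses of Y_9):
  parents(Y_10) \ {Y_9} = {Y_7}.
  Y_11's other parents are Y_1, Y_4, Y_7.
Union: {Y_2, Y_4, Y_8} ∪ {Y_10, Y_11} ∪ {Y_1, Y_4, Y_7} = {Y_1, Y_2, Y_4, Y_7, Y_8, Y_10, Y_11}.

{Y_1, Y_2, Y_4, Y_7, Y_8, Y_10, Y_11}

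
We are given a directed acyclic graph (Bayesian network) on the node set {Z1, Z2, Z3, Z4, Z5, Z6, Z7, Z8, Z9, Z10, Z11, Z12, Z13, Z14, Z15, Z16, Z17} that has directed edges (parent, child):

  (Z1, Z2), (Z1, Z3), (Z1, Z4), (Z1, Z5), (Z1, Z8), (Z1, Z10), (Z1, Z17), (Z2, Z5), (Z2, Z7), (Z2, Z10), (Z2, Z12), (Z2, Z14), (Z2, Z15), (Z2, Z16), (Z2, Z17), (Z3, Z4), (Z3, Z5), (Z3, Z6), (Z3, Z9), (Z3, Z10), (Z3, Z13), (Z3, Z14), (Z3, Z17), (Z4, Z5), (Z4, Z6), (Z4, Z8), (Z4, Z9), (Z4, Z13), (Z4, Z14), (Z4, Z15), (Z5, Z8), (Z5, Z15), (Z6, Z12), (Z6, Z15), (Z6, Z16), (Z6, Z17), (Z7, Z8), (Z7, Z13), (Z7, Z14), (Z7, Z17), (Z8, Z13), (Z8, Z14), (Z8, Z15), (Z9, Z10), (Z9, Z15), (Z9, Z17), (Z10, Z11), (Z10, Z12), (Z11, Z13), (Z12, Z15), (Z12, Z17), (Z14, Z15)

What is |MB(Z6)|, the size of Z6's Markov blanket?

Z6 has parents Z3, Z4.
Z6's children: Z12, Z15, Z16, Z17.
Other parents of Z6's children:
  Z12's other parents are Z2, Z10.
  Z15's other parents are Z2, Z4, Z5, Z8, Z9, Z12, Z14.
  Z16's other parent is Z2.
  Z17's other parents are Z1, Z2, Z3, Z7, Z9, Z12.
MB(Z6) = {Z1, Z2, Z3, Z4, Z5, Z7, Z8, Z9, Z10, Z12, Z14, Z15, Z16, Z17}, which has 14 nodes.

14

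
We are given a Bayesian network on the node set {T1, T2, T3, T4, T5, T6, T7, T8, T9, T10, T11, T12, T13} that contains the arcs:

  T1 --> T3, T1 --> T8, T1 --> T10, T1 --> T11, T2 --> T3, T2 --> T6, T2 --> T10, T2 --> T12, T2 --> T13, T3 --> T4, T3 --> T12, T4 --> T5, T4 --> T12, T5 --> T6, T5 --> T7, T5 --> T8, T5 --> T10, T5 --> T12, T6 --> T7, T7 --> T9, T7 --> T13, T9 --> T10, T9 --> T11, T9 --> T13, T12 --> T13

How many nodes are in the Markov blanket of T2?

T2 has no parents.
Ch(T2) = {T3, T6, T10, T12, T13}.
Other parents of T2's children:
  T3: T1
  T6: T5
  T10: T1, T5, T9
  T12: T3, T4, T5
  T13: T7, T9, T12
MB(T2) = {T1, T3, T4, T5, T6, T7, T9, T10, T12, T13}, which has 10 nodes.

10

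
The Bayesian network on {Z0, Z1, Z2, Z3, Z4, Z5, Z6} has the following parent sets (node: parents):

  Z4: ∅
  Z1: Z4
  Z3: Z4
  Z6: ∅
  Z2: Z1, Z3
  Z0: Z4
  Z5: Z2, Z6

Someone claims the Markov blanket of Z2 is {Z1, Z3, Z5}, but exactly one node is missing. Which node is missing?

The Markov blanket of a node is its parents, its children, and the other parents of its children.
Z2's parents: Z1, Z3.
Z2 has child Z5.
For each child, the remaining parents (spouses of Z2):
  parents(Z5) \ {Z2} = {Z6}.
MB(Z2) = {Z1, Z3, Z5, Z6}.
Comparing with the claimed set, Z6 is missing.

Z6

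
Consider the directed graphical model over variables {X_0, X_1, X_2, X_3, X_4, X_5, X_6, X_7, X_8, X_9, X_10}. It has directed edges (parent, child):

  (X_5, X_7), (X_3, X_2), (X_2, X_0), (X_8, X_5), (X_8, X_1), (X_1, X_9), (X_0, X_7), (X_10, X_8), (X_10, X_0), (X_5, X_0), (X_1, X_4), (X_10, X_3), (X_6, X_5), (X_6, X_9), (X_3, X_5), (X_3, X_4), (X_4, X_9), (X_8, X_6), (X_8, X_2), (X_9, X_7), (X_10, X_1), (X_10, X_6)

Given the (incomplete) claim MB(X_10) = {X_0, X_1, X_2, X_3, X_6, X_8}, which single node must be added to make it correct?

X_10 has no parents.
Ch(X_10) = {X_0, X_1, X_3, X_6, X_8}.
Parents of each child, excluding X_10:
  X_8 has no other parent.
  X_6 also has parent X_8.
  X_1's other parent is X_8.
  X_3: no additional parents.
  X_0's other parents are X_2, X_5.
MB(X_10) = {X_0, X_1, X_2, X_3, X_5, X_6, X_8}.
Comparing with the claimed set, X_5 is missing.

X_5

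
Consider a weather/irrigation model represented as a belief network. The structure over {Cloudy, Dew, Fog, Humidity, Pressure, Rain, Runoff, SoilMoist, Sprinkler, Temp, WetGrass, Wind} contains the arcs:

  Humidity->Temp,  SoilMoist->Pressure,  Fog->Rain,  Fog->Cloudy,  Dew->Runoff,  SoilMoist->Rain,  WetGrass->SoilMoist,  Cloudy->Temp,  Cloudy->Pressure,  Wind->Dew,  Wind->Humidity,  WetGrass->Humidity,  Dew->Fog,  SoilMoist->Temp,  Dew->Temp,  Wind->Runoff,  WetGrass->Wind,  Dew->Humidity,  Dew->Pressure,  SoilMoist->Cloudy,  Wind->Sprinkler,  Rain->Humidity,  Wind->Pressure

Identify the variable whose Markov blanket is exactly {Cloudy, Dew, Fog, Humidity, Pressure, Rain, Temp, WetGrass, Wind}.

The target node must have every member of {Cloudy, Dew, Fog, Humidity, Pressure, Rain, Temp, WetGrass, Wind} as a parent, child, or co-parent, and no others.
Parents of SoilMoist: WetGrass; children: Cloudy, Pressure, Rain, Temp; co-parents: Cloudy, Dew, Fog, Humidity, Wind.
These exactly cover the given set, so the node is SoilMoist.

SoilMoist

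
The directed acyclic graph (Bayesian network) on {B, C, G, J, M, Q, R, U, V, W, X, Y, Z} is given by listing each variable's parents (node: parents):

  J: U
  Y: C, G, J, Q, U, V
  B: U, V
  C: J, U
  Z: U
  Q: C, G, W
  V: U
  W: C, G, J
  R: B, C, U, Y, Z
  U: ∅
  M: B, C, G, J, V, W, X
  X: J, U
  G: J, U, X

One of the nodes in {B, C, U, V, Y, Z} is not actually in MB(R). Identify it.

V

R's children: none.
Pa(R) = {B, C, U, Y, Z}.
R has no children, so there are no co-parents.
MB(R) = {B, C, U, Y, Z}.
V is neither a parent, child, nor co-parent of R, so it does not belong.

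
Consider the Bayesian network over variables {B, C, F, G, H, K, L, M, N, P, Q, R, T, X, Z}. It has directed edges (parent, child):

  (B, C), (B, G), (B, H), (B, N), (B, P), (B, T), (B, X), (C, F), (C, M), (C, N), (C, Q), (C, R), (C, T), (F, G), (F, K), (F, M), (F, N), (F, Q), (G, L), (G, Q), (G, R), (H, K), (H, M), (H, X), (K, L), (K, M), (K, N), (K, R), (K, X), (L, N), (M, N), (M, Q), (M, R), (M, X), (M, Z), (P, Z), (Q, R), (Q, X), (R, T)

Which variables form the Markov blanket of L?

{B, C, F, G, K, M, N}

Parents of L: G, K.
L's children: N.
Parents of each child, excluding L:
  N: B, C, F, K, M
MB(L) = {B, C, F, G, K, M, N}.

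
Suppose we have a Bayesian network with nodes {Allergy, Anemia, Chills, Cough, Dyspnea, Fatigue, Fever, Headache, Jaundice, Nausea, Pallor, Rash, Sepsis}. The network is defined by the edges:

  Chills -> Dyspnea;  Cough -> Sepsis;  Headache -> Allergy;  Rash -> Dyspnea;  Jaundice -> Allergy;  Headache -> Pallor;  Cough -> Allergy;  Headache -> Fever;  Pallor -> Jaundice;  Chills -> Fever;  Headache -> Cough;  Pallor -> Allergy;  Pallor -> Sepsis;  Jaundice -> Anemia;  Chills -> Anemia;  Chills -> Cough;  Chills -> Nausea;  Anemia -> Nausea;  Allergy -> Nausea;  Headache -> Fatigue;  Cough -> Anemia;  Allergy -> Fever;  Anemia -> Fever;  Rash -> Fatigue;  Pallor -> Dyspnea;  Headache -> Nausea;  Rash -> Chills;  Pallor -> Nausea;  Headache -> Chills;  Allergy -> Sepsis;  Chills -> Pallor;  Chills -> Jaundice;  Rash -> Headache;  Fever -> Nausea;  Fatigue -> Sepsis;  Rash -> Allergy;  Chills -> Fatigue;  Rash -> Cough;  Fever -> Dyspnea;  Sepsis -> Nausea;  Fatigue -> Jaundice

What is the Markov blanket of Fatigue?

{Allergy, Chills, Cough, Headache, Jaundice, Pallor, Rash, Sepsis}

Recall MB(v) = parents ∪ children ∪ spouses, where spouses are the other parents of v's children.
Fatigue has parents Chills, Headache, Rash.
Children of Fatigue: Jaundice, Sepsis.
For each child, the remaining parents (spouses of Fatigue):
  Jaundice's other parents are Chills, Pallor.
  Sepsis's other parents are Allergy, Cough, Pallor.
Union: {Chills, Headache, Rash} ∪ {Jaundice, Sepsis} ∪ {Allergy, Chills, Cough, Pallor} = {Allergy, Chills, Cough, Headache, Jaundice, Pallor, Rash, Sepsis}.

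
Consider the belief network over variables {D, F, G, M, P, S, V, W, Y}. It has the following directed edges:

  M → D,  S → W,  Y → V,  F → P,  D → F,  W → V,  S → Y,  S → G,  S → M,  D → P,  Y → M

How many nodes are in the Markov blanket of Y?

4

Pa(Y) = {S}.
Ch(Y) = {M, V}.
Co-parents of Y (other parents of its children):
  M's other parent is S.
  parents(V) \ {Y} = {W}.
MB(Y) = {M, S, V, W}, which has 4 nodes.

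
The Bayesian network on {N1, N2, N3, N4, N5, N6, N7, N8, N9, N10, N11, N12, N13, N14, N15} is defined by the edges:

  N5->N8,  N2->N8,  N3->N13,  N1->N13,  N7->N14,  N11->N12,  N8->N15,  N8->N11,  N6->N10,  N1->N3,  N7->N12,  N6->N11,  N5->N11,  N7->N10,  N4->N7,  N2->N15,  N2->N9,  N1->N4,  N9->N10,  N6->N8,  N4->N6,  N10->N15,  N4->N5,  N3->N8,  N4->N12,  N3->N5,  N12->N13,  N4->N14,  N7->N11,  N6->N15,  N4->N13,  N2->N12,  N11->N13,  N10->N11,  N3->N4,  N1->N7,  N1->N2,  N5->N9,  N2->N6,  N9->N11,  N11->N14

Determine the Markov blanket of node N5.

{N2, N3, N4, N6, N7, N8, N9, N10, N11}

The Markov blanket of a node is its parents, its children, and the other parents of its children.
Parents of N5: N3, N4.
Children of N5: N8, N9, N11.
For each child, the remaining parents (spouses of N5):
  parents(N8) \ {N5} = {N2, N3, N6}.
  parents(N9) \ {N5} = {N2}.
  N11's other parents are N6, N7, N8, N9, N10.
So the Markov blanket of N5 is {N2, N3, N4, N6, N7, N8, N9, N10, N11}.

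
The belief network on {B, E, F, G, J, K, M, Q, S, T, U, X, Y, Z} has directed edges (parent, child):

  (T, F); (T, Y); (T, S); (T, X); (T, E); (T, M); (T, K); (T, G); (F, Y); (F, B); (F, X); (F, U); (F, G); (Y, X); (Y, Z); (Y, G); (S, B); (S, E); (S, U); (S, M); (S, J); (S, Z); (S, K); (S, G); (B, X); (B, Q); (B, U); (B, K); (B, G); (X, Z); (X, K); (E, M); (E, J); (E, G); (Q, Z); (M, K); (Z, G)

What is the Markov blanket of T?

{B, E, F, G, K, M, S, X, Y, Z}

The Markov blanket of a node is its parents, its children, and the other parents of its children.
T has children E, F, G, K, M, S, X, Y.
T has no parents.
Other parents of T's children:
  F: —
  Y: F
  S: —
  X: B, F, Y
  E: S
  M: E, S
  K: B, M, S, X
  G: B, E, F, S, Y, Z
So the Markov blanket of T is {B, E, F, G, K, M, S, X, Y, Z}.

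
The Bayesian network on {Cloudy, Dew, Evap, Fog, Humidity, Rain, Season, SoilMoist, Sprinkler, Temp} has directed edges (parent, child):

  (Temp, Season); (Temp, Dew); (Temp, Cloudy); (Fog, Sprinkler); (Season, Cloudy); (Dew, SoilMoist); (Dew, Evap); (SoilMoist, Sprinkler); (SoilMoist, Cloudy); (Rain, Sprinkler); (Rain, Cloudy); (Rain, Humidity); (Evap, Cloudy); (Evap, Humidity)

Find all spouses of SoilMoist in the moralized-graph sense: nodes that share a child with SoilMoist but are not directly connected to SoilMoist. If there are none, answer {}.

{Evap, Fog, Rain, Season, Temp}

Children of SoilMoist: Cloudy, Sprinkler.
  Sprinkler: Fog, Rain
  Cloudy: Evap, Rain, Season, Temp
Excluding nodes already adjacent to SoilMoist (Cloudy, Dew, Sprinkler), the co-parent-only contribution is {Evap, Fog, Rain, Season, Temp}.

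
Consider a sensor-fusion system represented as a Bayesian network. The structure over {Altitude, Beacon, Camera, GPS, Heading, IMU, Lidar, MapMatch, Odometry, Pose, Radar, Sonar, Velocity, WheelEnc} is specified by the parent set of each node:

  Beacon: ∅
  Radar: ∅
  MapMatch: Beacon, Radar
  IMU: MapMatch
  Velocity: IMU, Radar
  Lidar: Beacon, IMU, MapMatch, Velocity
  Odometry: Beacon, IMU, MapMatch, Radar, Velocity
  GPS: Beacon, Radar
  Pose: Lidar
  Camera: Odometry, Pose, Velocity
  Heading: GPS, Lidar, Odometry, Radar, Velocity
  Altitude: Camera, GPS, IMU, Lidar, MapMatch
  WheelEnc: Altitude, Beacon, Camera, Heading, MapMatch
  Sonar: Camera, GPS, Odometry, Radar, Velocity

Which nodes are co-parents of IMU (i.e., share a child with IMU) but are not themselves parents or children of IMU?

Children of IMU: Altitude, Lidar, Odometry, Velocity.
  Velocity's other parent is Radar.
  Lidar also has parents Beacon, MapMatch, Velocity.
  Odometry also has parents Beacon, MapMatch, Radar, Velocity.
  Altitude also has parents Camera, GPS, Lidar, MapMatch.
Excluding nodes already adjacent to IMU (Altitude, Lidar, MapMatch, Odometry, Velocity), the co-parent-only contribution is {Beacon, Camera, GPS, Radar}.

{Beacon, Camera, GPS, Radar}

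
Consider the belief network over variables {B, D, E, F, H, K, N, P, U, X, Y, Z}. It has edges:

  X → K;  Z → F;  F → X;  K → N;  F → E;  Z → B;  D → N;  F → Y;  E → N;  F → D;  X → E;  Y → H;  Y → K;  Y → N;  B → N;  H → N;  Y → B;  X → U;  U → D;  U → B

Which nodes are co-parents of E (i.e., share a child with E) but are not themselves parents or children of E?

Children of E: N.
  N's other parents are B, D, H, K, Y.
Excluding nodes already adjacent to E (F, N, X), the co-parent-only contribution is {B, D, H, K, Y}.

{B, D, H, K, Y}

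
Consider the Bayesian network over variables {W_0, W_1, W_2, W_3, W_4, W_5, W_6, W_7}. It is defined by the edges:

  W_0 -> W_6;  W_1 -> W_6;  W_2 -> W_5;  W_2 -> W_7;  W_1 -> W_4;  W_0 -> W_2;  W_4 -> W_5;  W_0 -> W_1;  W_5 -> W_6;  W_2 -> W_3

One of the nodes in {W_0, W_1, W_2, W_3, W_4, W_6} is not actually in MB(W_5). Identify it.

Pa(W_5) = {W_2, W_4}.
Children of W_5: W_6.
Parents of each child, excluding W_5:
  W_6's other parents are W_0, W_1.
MB(W_5) = {W_0, W_1, W_2, W_4, W_6}.
W_3 is neither a parent, child, nor co-parent of W_5, so it does not belong.

W_3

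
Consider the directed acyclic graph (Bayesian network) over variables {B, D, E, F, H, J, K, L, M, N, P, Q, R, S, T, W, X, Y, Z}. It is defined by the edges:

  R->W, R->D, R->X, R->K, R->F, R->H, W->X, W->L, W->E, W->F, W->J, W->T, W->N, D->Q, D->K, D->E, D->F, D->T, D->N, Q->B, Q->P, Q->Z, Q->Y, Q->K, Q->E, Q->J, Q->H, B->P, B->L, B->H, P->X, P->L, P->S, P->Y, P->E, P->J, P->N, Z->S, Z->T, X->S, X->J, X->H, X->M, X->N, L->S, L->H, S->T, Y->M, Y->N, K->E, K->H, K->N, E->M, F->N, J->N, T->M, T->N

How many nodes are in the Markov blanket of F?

10

The Markov blanket of a node is its parents, its children, and the other parents of its children.
Parents of F: D, R, W.
F has child N.
Other parents of F's children:
  N: D, J, K, P, T, W, X, Y
MB(F) = {D, J, K, N, P, R, T, W, X, Y}, which has 10 nodes.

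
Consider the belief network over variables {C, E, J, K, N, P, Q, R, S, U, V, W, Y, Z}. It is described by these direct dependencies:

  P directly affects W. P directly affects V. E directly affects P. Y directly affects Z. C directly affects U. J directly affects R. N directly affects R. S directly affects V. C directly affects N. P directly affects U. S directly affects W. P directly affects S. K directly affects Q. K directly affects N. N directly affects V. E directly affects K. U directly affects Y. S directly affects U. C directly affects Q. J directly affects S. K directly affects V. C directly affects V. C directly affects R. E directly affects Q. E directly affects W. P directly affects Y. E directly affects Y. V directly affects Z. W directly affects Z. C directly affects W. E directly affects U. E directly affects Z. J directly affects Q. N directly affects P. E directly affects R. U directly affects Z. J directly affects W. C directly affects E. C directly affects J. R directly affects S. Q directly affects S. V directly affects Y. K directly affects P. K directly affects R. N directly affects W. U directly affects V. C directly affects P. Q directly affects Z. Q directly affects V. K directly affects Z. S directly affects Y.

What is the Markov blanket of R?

{C, E, J, K, N, P, Q, S}

R has child S.
Pa(R) = {C, E, J, K, N}.
Other parents of R's children:
  parents(S) \ {R} = {J, P, Q}.
Union: {C, E, J, K, N} ∪ {S} ∪ {J, P, Q} = {C, E, J, K, N, P, Q, S}.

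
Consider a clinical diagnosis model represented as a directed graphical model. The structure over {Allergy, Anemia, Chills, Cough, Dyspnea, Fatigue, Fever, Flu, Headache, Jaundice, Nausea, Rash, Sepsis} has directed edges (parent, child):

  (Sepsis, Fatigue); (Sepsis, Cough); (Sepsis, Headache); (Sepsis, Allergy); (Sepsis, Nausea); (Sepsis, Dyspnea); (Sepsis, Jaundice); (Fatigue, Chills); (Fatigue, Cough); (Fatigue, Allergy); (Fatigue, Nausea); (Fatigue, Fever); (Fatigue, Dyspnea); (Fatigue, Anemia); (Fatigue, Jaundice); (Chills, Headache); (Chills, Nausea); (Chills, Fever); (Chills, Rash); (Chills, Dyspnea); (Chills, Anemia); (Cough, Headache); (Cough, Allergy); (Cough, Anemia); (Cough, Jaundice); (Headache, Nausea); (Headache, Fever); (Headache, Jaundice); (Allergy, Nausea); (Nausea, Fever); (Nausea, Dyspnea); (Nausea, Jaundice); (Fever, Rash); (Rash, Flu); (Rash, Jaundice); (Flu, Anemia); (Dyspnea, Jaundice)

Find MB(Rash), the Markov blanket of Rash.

{Chills, Cough, Dyspnea, Fatigue, Fever, Flu, Headache, Jaundice, Nausea, Sepsis}

A node's Markov blanket = Pa ∪ Ch ∪ (parents of Ch other than the node itself).
Parents of Rash: Chills, Fever.
Rash has children Flu, Jaundice.
Parents of each child, excluding Rash:
  Flu: —
  Jaundice: Cough, Dyspnea, Fatigue, Headache, Nausea, Sepsis
MB(Rash) = {Chills, Cough, Dyspnea, Fatigue, Fever, Flu, Headache, Jaundice, Nausea, Sepsis}.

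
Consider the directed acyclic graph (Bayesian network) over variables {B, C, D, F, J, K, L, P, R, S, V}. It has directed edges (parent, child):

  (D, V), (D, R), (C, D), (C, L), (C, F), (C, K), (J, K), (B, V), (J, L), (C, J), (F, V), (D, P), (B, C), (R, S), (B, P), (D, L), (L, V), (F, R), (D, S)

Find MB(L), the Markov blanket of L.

{B, C, D, F, J, V}

Recall MB(v) = parents ∪ children ∪ spouses, where spouses are the other parents of v's children.
L's parents: C, D, J.
L's children: V.
Co-parents of L (other parents of its children):
  parents(V) \ {L} = {B, D, F}.
Taking the union gives {B, C, D, F, J, V}.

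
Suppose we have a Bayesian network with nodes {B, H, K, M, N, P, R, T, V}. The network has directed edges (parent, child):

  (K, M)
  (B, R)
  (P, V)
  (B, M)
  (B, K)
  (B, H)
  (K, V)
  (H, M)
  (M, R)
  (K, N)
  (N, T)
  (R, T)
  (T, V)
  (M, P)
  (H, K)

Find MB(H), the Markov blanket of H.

{B, K, M}

Parents of H: B.
Children of H: K, M.
Parents of each child, excluding H:
  K's other parent is B.
  M also has parents B, K.
Taking the union gives {B, K, M}.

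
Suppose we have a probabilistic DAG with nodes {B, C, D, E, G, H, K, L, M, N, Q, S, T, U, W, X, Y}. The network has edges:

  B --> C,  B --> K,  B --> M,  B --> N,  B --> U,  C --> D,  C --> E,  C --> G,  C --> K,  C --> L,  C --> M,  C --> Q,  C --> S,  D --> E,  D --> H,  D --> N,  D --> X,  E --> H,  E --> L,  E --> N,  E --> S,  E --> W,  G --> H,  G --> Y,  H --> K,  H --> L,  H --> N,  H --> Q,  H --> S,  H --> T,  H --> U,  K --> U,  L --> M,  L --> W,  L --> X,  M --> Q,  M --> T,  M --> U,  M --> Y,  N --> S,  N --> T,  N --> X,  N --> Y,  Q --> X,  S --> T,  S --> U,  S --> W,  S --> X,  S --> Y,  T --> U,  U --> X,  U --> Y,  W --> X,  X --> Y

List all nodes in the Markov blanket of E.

Parents of E: C, D.
E has children H, L, N, S, W.
Co-parents of E (other parents of its children):
  H: D, G
  L: C, H
  N: B, D, H
  S: C, H, N
  W: L, S
MB(E) = {B, C, D, G, H, L, N, S, W}.

{B, C, D, G, H, L, N, S, W}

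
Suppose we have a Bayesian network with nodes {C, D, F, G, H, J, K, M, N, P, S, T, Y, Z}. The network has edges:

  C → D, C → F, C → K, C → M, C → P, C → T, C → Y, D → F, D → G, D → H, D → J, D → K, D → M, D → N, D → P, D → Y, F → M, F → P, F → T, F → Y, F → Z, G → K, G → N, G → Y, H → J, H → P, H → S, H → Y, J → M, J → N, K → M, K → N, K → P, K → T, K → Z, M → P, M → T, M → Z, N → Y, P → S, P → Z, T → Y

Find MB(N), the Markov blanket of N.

{C, D, F, G, H, J, K, T, Y}

N has parents D, G, J, K.
Ch(N) = {Y}.
For each child, the remaining parents (spouses of N):
  parents(Y) \ {N} = {C, D, F, G, H, T}.
Taking the union gives {C, D, F, G, H, J, K, T, Y}.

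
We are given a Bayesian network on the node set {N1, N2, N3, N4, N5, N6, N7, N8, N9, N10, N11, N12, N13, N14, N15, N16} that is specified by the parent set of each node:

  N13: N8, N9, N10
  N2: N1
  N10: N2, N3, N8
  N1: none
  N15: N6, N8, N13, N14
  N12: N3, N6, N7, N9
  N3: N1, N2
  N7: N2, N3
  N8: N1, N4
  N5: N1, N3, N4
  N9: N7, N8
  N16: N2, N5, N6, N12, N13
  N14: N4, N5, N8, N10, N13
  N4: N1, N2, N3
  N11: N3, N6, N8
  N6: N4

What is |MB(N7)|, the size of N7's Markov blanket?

6

A node's Markov blanket = Pa ∪ Ch ∪ (parents of Ch other than the node itself).
N7 has parents N2, N3.
Ch(N7) = {N9, N12}.
Other parents of N7's children:
  parents(N9) \ {N7} = {N8}.
  parents(N12) \ {N7} = {N3, N6, N9}.
MB(N7) = {N2, N3, N6, N8, N9, N12}, which has 6 nodes.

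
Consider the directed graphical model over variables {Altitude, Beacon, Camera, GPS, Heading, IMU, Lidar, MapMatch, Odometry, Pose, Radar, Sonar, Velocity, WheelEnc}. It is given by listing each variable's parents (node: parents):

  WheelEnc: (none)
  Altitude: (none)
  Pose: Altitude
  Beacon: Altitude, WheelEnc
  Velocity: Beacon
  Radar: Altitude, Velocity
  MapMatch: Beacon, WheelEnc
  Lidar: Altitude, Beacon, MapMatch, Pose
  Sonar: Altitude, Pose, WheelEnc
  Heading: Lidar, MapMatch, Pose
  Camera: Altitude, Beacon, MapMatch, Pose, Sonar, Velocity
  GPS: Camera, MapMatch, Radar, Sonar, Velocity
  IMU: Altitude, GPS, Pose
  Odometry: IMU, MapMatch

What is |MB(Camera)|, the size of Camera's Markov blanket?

By definition, MB(Camera) is built from Camera's parents, Camera's children, and the co-parents of Camera.
Parents of Camera: Altitude, Beacon, MapMatch, Pose, Sonar, Velocity.
Ch(Camera) = {GPS}.
Other parents of Camera's children:
  GPS: MapMatch, Radar, Sonar, Velocity
MB(Camera) = {Altitude, Beacon, GPS, MapMatch, Pose, Radar, Sonar, Velocity}, which has 8 nodes.

8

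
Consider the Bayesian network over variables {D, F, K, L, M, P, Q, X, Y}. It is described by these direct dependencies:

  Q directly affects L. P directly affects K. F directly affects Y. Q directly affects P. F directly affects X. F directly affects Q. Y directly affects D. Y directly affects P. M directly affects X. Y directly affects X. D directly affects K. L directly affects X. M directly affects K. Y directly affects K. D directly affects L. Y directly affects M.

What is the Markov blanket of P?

P has parents Q, Y.
P's children: K.
Parents of each child, excluding P:
  K: D, M, Y
Taking the union gives {D, K, M, Q, Y}.

{D, K, M, Q, Y}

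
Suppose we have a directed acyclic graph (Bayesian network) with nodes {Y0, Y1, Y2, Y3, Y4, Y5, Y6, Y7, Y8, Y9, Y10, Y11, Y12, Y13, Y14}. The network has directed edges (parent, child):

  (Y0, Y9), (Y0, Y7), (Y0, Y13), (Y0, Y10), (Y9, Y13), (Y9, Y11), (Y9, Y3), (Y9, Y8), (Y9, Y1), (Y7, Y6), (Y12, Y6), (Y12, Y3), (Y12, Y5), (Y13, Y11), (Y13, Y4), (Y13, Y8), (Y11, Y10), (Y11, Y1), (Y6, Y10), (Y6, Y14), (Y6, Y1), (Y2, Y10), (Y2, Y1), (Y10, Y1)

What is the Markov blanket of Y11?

{Y0, Y1, Y2, Y6, Y9, Y10, Y13}

A node's Markov blanket = Pa ∪ Ch ∪ (parents of Ch other than the node itself).
Pa(Y11) = {Y9, Y13}.
Y11's children: Y1, Y10.
Parents of each child, excluding Y11:
  parents(Y10) \ {Y11} = {Y0, Y2, Y6}.
  Y1's other parents are Y2, Y6, Y9, Y10.
Union: {Y9, Y13} ∪ {Y1, Y10} ∪ {Y0, Y2, Y6, Y9, Y10} = {Y0, Y1, Y2, Y6, Y9, Y10, Y13}.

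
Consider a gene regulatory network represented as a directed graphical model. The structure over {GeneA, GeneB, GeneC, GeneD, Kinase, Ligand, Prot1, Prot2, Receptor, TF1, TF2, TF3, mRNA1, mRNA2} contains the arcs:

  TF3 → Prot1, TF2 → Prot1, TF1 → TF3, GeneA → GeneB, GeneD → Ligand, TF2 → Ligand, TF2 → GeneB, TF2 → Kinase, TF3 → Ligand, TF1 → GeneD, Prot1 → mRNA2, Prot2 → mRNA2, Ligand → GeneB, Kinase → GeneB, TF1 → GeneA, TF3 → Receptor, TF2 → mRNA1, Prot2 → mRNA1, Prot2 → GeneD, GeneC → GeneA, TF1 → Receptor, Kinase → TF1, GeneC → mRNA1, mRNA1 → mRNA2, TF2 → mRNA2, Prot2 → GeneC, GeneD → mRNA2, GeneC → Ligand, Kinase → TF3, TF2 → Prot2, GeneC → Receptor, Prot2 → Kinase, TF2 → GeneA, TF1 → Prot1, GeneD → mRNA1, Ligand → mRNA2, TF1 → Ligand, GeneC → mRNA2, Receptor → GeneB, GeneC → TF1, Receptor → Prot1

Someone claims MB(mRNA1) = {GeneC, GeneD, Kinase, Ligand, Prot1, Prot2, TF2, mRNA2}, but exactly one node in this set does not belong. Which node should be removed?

Kinase

A node's Markov blanket = Pa ∪ Ch ∪ (parents of Ch other than the node itself).
Pa(mRNA1) = {GeneC, GeneD, Prot2, TF2}.
mRNA1's children: mRNA2.
Parents of each child, excluding mRNA1:
  parents(mRNA2) \ {mRNA1} = {GeneC, GeneD, Ligand, Prot1, Prot2, TF2}.
MB(mRNA1) = {GeneC, GeneD, Ligand, Prot1, Prot2, TF2, mRNA2}.
Kinase is neither a parent, child, nor co-parent of mRNA1, so it does not belong.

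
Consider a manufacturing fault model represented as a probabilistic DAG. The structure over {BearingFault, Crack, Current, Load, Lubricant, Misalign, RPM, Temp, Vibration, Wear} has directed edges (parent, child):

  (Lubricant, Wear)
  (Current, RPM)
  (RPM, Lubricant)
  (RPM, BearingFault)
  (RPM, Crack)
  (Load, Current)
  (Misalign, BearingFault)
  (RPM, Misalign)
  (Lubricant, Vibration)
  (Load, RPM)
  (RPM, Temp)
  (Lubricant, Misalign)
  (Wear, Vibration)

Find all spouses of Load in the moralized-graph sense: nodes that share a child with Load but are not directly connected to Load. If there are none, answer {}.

Children of Load: Current, RPM.
  Current: no additional parents.
  RPM's other parent is Current.
Excluding nodes already adjacent to Load (Current, RPM), the co-parent-only contribution is {}.

{}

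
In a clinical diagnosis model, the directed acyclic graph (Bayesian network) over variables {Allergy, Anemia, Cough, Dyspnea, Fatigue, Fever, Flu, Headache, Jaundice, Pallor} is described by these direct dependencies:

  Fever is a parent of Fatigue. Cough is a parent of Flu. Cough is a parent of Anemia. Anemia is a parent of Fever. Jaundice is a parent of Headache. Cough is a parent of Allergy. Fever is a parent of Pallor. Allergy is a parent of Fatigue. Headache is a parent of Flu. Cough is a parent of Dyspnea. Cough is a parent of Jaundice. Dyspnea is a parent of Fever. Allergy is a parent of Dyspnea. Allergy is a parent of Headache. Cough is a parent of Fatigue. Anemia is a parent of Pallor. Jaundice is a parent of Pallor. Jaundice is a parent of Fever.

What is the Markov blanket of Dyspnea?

{Allergy, Anemia, Cough, Fever, Jaundice}

A node's Markov blanket = Pa ∪ Ch ∪ (parents of Ch other than the node itself).
Children of Dyspnea: Fever.
Parents of Dyspnea: Allergy, Cough.
For each child, the remaining parents (spouses of Dyspnea):
  Fever's other parents are Anemia, Jaundice.
Taking the union gives {Allergy, Anemia, Cough, Fever, Jaundice}.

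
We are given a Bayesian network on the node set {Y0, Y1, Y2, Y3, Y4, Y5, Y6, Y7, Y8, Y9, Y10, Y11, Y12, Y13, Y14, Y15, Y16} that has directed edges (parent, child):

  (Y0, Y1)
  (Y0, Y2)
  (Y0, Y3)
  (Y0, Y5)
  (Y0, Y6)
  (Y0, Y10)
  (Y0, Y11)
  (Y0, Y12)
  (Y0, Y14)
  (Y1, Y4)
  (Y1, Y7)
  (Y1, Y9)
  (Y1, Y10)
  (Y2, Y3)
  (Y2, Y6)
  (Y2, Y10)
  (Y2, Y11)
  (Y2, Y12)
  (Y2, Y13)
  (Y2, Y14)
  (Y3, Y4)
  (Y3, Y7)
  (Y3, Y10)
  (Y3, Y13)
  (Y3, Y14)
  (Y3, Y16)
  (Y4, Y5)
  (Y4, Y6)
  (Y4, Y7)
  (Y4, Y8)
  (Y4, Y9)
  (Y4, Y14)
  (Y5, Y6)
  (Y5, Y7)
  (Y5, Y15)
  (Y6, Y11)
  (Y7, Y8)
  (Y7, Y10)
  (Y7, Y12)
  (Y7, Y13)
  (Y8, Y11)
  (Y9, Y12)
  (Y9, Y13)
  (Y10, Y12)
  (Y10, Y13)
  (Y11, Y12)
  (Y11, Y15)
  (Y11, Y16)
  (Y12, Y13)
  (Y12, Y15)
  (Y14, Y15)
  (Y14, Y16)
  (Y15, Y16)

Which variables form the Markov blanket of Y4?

Y4 has parents Y1, Y3.
Y4's children: Y5, Y6, Y7, Y8, Y9, Y14.
For each child, the remaining parents (spouses of Y4):
  Y5's other parent is Y0.
  Y6 also has parents Y0, Y2, Y5.
  Y7 also has parents Y1, Y3, Y5.
  Y8's other parent is Y7.
  Y9 also has parent Y1.
  Y14 also has parents Y0, Y2, Y3.
So the Markov blanket of Y4 is {Y0, Y1, Y2, Y3, Y5, Y6, Y7, Y8, Y9, Y14}.

{Y0, Y1, Y2, Y3, Y5, Y6, Y7, Y8, Y9, Y14}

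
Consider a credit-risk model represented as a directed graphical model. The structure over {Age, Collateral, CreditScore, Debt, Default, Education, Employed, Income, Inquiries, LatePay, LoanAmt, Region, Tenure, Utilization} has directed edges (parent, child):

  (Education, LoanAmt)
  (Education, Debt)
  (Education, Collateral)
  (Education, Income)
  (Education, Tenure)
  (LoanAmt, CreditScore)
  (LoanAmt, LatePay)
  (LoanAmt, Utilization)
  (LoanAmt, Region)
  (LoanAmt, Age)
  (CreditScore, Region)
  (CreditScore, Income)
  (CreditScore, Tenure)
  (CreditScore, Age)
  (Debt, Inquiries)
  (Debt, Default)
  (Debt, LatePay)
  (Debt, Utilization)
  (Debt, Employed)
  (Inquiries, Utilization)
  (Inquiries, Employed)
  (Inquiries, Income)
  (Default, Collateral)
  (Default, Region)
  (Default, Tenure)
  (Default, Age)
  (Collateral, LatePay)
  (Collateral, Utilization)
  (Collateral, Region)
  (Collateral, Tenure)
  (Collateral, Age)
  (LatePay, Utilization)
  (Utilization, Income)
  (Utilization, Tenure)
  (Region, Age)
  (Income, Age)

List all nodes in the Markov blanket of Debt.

{Collateral, Default, Education, Employed, Inquiries, LatePay, LoanAmt, Utilization}

By definition, MB(Debt) is built from Debt's parents, Debt's children, and the co-parents of Debt.
Pa(Debt) = {Education}.
Debt has children Default, Employed, Inquiries, LatePay, Utilization.
Parents of each child, excluding Debt:
  Inquiries: no additional parents.
  Default: no additional parents.
  parents(LatePay) \ {Debt} = {Collateral, LoanAmt}.
  Utilization also has parents Collateral, Inquiries, LatePay, LoanAmt.
  Employed also has parent Inquiries.
MB(Debt) = {Collateral, Default, Education, Employed, Inquiries, LatePay, LoanAmt, Utilization}.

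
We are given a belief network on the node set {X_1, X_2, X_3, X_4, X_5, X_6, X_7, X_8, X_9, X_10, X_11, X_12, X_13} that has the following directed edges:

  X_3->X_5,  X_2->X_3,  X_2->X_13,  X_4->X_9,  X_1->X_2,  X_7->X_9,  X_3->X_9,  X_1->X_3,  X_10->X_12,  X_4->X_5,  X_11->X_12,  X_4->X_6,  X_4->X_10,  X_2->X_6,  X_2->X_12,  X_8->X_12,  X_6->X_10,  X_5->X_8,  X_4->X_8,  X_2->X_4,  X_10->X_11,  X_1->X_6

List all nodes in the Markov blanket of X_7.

By definition, MB(X_7) is built from X_7's parents, X_7's children, and the co-parents of X_7.
Pa(X_7) = {}.
Ch(X_7) = {X_9}.
Co-parents of X_7 (other parents of its children):
  X_9: X_3, X_4
Taking the union gives {X_3, X_4, X_9}.

{X_3, X_4, X_9}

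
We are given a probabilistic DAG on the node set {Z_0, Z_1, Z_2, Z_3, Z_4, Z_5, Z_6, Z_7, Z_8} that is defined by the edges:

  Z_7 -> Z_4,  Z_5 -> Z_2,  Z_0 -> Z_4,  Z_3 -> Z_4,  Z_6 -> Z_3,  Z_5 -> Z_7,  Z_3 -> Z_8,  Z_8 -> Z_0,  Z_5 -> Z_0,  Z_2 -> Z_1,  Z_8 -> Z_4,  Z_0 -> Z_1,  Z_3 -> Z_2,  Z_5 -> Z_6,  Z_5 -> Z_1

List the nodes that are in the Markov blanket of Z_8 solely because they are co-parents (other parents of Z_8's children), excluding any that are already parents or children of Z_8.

Children of Z_8: Z_0, Z_4.
  Z_0: Z_5
  Z_4: Z_0, Z_3, Z_7
Excluding nodes already adjacent to Z_8 (Z_0, Z_3, Z_4), the co-parent-only contribution is {Z_5, Z_7}.

{Z_5, Z_7}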